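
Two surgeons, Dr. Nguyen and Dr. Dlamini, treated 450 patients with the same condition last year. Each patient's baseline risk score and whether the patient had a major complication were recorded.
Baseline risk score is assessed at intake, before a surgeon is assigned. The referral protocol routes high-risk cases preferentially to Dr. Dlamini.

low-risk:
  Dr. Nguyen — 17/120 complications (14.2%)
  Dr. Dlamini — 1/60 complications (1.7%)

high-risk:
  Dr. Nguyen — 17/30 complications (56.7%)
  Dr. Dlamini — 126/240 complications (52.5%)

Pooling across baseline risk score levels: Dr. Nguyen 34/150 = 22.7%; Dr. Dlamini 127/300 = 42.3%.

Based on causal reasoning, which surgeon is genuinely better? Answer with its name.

Dr. Dlamini is lower inside every baseline risk score stratum but Dr. Nguyen is lower in aggregate. Whether to stratify depends on how baseline risk score relates to the surgeon.
Baseline risk score satisfies the back-door criterion: it is not a descendant of the surgeon, and it blocks the spurious path from surgeon to outcome. Adjusting for it (i.e., using the within-baseline risk score rates) gives the causal effect.
Within each level — low-risk: 14.2% vs 1.7%; high-risk: 56.7% vs 52.5% — Dr. Dlamini is lower every time.

Dr. Dlamini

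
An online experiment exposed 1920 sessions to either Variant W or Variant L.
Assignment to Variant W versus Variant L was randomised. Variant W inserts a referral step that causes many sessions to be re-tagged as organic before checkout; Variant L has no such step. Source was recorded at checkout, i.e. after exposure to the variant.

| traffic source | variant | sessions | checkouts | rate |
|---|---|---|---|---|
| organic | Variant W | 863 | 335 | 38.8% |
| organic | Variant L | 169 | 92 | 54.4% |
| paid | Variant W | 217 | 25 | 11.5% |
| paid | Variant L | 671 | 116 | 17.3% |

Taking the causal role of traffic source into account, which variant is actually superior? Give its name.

Within every traffic source level Variant L has the higher rate, yet pooled Variant W does — Simpson's reversal.
Traffic source lies on the pathway variant → traffic source → outcome, so adjusting for it blocks the indirect effect. For the total causal effect of variant, use the unadjusted pooled rates.
Pooled: Variant W 33.3% vs Variant L 24.8%; Variant W is higher overall.

Variant W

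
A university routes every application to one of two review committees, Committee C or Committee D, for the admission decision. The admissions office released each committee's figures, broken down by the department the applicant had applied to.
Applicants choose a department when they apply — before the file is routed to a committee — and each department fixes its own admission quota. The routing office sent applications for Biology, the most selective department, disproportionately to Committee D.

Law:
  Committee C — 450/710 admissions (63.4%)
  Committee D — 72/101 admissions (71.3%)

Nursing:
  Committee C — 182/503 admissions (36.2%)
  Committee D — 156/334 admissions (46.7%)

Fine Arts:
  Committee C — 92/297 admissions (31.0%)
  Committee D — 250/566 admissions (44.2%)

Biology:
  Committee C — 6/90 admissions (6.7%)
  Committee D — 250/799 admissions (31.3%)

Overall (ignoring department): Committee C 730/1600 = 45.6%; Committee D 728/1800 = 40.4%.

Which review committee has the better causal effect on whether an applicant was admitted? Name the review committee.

Committee D

Nothing the review committee does changes department; the imbalance is an allocation artefact. With department also predicting the outcome, the pooled figure is confounded, and the within-stratum comparison is the causal one.
Within each level — Law: 63.4% vs 71.3%; Nursing: 36.2% vs 46.7%; Fine Arts: 31.0% vs 44.2%; Biology: 6.7% vs 31.3% — Committee D is higher every time.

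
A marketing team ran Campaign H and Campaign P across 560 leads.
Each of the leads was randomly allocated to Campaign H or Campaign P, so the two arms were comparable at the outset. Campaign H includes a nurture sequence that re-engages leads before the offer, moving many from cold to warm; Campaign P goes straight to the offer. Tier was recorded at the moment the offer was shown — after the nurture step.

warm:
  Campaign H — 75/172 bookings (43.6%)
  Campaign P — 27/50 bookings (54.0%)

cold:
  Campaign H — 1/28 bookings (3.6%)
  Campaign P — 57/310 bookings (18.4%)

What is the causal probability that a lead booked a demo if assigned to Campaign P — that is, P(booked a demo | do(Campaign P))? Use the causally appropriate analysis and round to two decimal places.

0.23

Campaign P is higher inside every engagement tier stratum but Campaign H is higher in aggregate. Whether to stratify depends on how engagement tier relates to the campaign.
The distribution of engagement tier is itself part of what the campaign does — it is an intermediate outcome. Holding it fixed would remove that part of the effect; the total effect is the pooled difference.
So P(outcome | do(Campaign P)) is just the pooled rate for Campaign P: 84/360 = 0.233.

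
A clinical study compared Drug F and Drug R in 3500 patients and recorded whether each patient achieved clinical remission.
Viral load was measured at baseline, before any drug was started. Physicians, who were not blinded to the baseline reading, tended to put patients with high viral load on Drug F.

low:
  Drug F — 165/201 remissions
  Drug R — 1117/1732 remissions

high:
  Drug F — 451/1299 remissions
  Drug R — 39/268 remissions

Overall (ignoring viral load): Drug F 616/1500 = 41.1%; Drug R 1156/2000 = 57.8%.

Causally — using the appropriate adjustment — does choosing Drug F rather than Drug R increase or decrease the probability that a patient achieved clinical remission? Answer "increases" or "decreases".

increases

Viral load is set before the drug has any effect — it is not caused by the drug — and it independently drives the outcome. That makes it a confounder, so the causal comparison is within viral load levels.
Within each level — low: 82.1% vs 64.5%; high: 34.7% vs 14.6% — Drug F is higher every time.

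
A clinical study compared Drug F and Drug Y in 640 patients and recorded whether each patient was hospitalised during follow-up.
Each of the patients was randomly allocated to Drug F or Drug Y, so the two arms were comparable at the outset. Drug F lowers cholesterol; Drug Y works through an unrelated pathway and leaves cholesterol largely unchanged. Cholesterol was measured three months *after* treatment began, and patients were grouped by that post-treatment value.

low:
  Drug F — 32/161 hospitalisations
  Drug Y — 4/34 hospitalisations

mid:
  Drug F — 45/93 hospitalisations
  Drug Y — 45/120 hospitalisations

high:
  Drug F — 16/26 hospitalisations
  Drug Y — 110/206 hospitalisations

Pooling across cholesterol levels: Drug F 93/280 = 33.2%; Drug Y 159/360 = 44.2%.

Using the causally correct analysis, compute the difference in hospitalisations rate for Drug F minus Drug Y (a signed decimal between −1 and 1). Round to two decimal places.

Cholesterol here is a post-treatment variable shaped by the drug; conditioning on it would introduce bias rather than remove it. The overall comparison is the causal one.
The causal difference is the pooled difference: 0.332 − 0.442 = -0.110.

-0.11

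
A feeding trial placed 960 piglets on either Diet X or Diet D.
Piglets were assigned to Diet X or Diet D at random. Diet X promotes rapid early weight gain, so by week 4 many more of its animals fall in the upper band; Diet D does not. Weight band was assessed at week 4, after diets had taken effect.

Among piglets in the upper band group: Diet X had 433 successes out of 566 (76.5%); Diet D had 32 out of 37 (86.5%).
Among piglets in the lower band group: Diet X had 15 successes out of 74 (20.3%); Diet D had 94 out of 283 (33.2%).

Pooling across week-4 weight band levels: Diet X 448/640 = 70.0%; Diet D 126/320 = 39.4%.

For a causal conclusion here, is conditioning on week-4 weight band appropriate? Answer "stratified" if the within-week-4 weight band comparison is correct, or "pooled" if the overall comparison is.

pooled

Week-4 weight band is downstream of the diet. One should not condition on a consequence of treatment, so the overall rates are the right comparison.
Pooled: Diet X 70.0% vs Diet D 39.4%; Diet X is higher overall.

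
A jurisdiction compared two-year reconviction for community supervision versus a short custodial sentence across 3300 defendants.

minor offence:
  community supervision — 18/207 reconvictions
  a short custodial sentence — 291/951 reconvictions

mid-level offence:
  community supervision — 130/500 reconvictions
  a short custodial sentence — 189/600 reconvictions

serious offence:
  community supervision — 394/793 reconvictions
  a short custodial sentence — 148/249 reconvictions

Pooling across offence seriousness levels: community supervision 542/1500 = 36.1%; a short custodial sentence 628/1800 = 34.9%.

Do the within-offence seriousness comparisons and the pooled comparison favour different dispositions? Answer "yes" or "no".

Within each offence seriousness level (minor offence 8.7% vs 30.6%; mid-level offence 26.0% vs 31.5%; serious offence 49.7% vs 59.4%), community supervision has the lower rate every time. Pooled: 36.1% vs 34.9% — a short custodial sentence has the lower rate overall. The two comparisons disagree.

yes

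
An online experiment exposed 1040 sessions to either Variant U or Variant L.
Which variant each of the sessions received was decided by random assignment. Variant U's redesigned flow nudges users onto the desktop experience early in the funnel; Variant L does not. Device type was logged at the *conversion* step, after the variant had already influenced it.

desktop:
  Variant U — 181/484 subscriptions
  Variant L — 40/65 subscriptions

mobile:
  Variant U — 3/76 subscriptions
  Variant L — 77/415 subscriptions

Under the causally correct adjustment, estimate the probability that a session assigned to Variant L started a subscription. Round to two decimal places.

0.24

Device type is recorded after the variant and is itself shifted by it — it sits on the causal path from variant to outcome. Conditioning on a mediator would strip out part of the effect we want; the pooled comparison gives the total causal effect.
So P(outcome | do(Variant L)) is just the pooled rate for Variant L: 117/480 = 0.244.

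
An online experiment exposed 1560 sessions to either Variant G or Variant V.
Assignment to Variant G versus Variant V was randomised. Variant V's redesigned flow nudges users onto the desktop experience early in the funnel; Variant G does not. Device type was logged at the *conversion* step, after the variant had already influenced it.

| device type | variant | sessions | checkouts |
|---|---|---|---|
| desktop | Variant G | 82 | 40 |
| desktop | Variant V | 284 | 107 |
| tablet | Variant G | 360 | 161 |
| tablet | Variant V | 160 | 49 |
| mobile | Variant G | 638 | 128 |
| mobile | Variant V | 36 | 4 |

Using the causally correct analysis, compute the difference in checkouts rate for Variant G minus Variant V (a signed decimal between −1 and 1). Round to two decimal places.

The stratified and pooled comparisons disagree (Variant G wins within each device type; Variant V wins overall), so the answer turns on the causal role of device type.
Device type is recorded after the variant and is itself shifted by it — it sits on the causal path from variant to outcome. Conditioning on a mediator would strip out part of the effect we want; the pooled comparison gives the total causal effect.
The causal difference is the pooled difference: 0.305 − 0.333 = -0.029.

-0.03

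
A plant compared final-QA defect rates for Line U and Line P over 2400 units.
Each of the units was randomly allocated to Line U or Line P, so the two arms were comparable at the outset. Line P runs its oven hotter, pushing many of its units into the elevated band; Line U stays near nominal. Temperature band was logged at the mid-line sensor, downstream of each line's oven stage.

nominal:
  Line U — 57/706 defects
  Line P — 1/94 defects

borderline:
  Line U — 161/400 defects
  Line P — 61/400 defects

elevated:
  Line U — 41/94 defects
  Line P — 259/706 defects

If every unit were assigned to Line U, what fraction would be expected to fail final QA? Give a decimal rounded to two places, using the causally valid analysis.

In-process temperature band here is a post-treatment variable shaped by the line; conditioning on it would introduce bias rather than remove it. The overall comparison is the causal one.
So P(outcome | do(Line U)) is just the pooled rate for Line U: 259/1200 = 0.216.

0.22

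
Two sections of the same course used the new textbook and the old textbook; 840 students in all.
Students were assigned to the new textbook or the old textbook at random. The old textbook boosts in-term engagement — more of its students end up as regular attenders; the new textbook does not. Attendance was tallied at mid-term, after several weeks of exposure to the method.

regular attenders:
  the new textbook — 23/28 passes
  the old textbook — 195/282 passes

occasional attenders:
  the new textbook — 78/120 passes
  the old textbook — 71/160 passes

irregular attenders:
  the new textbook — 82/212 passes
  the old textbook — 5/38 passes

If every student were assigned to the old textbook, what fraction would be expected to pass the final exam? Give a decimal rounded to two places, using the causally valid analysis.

The distribution of mid-term attendance is itself part of what the teaching method does — it is an intermediate outcome. Holding it fixed would remove that part of the effect; the total effect is the pooled difference.
So P(outcome | do(the old textbook)) is just the pooled rate for the old textbook: 271/480 = 0.565.

0.56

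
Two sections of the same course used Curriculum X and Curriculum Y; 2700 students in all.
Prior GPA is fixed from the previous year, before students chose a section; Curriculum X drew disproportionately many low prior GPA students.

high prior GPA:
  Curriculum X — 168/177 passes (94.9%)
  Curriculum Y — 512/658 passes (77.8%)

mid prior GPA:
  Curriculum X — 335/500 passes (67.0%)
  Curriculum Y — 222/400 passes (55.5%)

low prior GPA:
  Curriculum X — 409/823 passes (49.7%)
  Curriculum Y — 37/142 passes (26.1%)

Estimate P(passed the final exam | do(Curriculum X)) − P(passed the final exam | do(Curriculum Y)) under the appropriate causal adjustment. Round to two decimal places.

Within every prior GPA band level Curriculum X has the higher rate, yet pooled Curriculum Y does — Simpson's reversal.
Prior GPA band differs across teaching methods for reasons unrelated to any effect of the teaching method itself, and it separately predicts the outcome — a classic confounder. We must compare within prior GPA band levels.
Adjusting over the population distribution of prior GPA band: 0.309·(0.949−0.778) + 0.333·(0.670−0.555) + 0.357·(0.497−0.261) = +0.176.

+0.18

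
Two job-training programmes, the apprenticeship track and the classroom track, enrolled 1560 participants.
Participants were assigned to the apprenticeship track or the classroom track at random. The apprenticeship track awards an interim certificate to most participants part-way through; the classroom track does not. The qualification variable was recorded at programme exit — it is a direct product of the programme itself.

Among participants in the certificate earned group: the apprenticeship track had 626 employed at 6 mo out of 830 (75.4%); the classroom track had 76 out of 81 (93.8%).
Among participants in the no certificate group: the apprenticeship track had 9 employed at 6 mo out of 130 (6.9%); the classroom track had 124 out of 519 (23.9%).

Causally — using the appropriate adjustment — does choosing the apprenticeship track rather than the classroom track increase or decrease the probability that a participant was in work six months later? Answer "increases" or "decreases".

The distribution of qualification attained during the programme is itself part of what the programme does — it is an intermediate outcome. Holding it fixed would remove that part of the effect; the total effect is the pooled difference.
Pooled: the apprenticeship track 66.1% vs the classroom track 33.3%; the apprenticeship track is higher overall.

increases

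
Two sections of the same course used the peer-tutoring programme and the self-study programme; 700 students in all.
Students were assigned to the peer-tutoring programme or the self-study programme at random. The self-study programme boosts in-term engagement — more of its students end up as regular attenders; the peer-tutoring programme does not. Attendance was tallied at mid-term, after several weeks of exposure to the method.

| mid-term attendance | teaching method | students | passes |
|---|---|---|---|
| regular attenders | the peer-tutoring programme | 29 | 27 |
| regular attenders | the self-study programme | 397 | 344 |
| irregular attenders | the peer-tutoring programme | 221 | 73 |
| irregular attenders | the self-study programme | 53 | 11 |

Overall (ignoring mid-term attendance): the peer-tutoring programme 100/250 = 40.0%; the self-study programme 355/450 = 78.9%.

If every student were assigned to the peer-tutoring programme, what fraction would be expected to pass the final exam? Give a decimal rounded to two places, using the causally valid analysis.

0.40

Because the teaching method influences mid-term attendance, mid-term attendance is a post-treatment mediator, not a confounder. Stratifying on it would bias the estimate; the causal effect is the crude pooled difference.
So P(outcome | do(the peer-tutoring programme)) is just the pooled rate for the peer-tutoring programme: 100/250 = 0.400.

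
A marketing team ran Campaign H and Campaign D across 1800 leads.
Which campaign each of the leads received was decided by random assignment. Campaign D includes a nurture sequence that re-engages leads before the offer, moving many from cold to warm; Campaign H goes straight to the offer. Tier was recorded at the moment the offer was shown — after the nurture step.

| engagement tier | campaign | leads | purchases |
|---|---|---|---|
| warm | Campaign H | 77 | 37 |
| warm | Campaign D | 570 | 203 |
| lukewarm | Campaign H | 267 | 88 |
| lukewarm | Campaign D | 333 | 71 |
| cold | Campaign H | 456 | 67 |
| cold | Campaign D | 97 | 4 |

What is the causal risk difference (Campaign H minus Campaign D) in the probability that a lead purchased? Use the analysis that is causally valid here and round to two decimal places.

The distribution of engagement tier is itself part of what the campaign does — it is an intermediate outcome. Holding it fixed would remove that part of the effect; the total effect is the pooled difference.
The causal difference is the pooled difference: 0.240 − 0.278 = -0.038.

-0.04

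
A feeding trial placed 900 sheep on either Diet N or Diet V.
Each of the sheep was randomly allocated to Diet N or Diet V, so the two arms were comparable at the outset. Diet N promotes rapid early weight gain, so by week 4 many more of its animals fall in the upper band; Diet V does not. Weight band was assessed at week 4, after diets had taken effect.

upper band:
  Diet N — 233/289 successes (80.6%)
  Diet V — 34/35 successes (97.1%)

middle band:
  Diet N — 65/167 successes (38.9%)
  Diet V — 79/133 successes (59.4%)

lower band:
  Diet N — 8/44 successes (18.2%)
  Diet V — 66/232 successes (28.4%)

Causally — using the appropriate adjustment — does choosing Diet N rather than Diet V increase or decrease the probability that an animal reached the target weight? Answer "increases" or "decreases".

increases

Within every week-4 weight band level Diet V has the higher rate, yet pooled Diet N does — Simpson's reversal.
Because the diet influences week-4 weight band, week-4 weight band is a post-treatment mediator, not a confounder. Stratifying on it would bias the estimate; the causal effect is the crude pooled difference.
Pooled: Diet N 61.2% vs Diet V 44.8%; Diet N is higher overall.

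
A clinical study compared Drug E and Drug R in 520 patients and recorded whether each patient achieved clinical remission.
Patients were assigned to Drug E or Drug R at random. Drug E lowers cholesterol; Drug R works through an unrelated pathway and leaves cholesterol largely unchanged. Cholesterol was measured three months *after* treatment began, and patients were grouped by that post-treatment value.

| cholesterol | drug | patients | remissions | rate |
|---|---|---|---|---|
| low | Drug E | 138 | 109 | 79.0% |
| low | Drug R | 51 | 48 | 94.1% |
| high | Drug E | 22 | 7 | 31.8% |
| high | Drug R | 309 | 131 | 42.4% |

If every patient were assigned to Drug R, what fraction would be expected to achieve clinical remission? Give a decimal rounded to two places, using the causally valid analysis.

Cholesterol here is a post-treatment variable shaped by the drug; conditioning on it would introduce bias rather than remove it. The overall comparison is the causal one.
So P(outcome | do(Drug R)) is just the pooled rate for Drug R: 179/360 = 0.497.

0.50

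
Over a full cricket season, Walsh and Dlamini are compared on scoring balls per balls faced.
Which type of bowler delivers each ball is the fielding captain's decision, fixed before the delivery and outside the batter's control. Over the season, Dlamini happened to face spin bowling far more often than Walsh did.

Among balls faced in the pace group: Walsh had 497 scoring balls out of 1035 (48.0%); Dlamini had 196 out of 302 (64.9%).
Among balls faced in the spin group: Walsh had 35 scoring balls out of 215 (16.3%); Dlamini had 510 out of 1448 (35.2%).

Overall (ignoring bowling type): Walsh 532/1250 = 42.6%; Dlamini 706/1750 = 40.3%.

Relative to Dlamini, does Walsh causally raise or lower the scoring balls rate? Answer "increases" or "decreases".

decreases

Within every bowling type level Dlamini has the higher rate, yet pooled Walsh does — Simpson's reversal.
Nothing the player does changes bowling type; the imbalance is an allocation artefact. With bowling type also predicting the outcome, the pooled figure is confounded, and the within-stratum comparison is the causal one.
Within each level — pace: 48.0% vs 64.9%; spin: 16.3% vs 35.2% — Dlamini is higher every time.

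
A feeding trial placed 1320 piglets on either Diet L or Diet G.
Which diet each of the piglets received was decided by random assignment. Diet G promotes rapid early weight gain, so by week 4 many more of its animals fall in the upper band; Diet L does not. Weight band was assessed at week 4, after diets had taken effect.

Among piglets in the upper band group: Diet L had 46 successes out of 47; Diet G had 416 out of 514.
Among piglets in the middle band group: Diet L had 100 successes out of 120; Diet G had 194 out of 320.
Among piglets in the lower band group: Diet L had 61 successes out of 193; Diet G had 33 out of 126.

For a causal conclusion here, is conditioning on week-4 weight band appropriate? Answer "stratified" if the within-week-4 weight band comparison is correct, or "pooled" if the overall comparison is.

pooled

The stratified and pooled comparisons disagree (Diet L wins within each week-4 weight band; Diet G wins overall), so the answer turns on the causal role of week-4 weight band.
Stratifying would compare diets among piglets the diets themselves sorted into week-4 weight band groups — a form of selection on an intermediate. The unconditioned pooled rates give the total causal effect.
Pooled: Diet L 57.5% vs Diet G 67.0%; Diet G is higher overall.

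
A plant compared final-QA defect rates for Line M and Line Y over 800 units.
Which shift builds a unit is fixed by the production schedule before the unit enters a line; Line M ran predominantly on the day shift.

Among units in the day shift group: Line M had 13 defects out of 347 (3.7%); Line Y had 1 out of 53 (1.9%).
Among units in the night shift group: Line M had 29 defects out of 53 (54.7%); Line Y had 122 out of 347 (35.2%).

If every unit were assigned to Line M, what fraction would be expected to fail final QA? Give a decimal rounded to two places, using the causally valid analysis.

Shift is set before the line has any effect — it is not caused by the line — and it independently drives the outcome. That makes it a confounder, so the causal comparison is within shift levels.
Standardising Line M to the population shift mix: 0.500·13/347 + 0.500·29/53 = 0.292.

0.29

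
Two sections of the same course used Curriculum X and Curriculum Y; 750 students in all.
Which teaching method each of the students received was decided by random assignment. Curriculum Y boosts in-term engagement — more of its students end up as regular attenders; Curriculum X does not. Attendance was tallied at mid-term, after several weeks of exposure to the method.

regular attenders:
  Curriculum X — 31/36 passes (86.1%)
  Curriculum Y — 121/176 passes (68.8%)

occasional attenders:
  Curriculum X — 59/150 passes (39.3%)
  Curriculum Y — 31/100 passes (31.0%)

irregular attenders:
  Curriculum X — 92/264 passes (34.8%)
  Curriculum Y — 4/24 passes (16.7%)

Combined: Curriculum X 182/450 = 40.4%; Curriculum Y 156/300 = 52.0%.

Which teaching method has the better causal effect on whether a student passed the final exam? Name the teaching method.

Curriculum Y

The distribution of mid-term attendance is itself part of what the teaching method does — it is an intermediate outcome. Holding it fixed would remove that part of the effect; the total effect is the pooled difference.
Pooled: Curriculum X 40.4% vs Curriculum Y 52.0%; Curriculum Y is higher overall.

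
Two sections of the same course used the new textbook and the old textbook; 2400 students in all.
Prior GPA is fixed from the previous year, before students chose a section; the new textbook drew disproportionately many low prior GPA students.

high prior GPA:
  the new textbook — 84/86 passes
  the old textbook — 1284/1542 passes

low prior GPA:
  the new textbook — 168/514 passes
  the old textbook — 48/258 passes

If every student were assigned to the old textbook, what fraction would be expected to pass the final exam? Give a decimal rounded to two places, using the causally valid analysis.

0.62

The stratified and pooled comparisons disagree (the new textbook wins within each prior GPA band; the old textbook wins overall), so the answer turns on the causal role of prior GPA band.
Prior GPA band is set before the teaching method has any effect — it is not caused by the teaching method — and it independently drives the outcome. That makes it a confounder, so the causal comparison is within prior GPA band levels.
Standardising the old textbook to the population prior GPA band mix: 0.678·1284/1542 + 0.322·48/258 = 0.625.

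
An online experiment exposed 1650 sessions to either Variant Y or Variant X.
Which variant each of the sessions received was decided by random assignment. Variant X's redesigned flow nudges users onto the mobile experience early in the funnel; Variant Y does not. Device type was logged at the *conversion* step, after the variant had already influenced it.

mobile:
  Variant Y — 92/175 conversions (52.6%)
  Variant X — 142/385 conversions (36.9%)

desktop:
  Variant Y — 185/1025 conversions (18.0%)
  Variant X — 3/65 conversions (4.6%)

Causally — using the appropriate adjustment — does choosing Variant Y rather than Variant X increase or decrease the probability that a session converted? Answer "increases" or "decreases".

Within every device type level Variant Y has the higher rate, yet pooled Variant X does — Simpson's reversal.
Device type is downstream of the variant. One should not condition on a consequence of treatment, so the overall rates are the right comparison.
Pooled: Variant Y 23.1% vs Variant X 32.2%; Variant X is higher overall.

decreases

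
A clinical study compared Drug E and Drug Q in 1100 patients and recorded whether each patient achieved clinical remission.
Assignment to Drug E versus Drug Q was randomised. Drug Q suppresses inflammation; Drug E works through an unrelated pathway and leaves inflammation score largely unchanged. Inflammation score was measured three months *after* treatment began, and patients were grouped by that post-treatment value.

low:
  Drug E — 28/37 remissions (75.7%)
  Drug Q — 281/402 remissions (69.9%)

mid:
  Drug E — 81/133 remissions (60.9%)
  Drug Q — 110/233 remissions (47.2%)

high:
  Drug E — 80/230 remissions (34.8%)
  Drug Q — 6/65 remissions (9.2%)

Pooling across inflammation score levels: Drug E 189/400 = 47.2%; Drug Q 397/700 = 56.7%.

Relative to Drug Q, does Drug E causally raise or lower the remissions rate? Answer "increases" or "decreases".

decreases

The stratified and pooled comparisons disagree (Drug E wins within each inflammation score; Drug Q wins overall), so the answer turns on the causal role of inflammation score.
Inflammation score is recorded after the drug and is itself shifted by it — it sits on the causal path from drug to outcome. Conditioning on a mediator would strip out part of the effect we want; the pooled comparison gives the total causal effect.
Pooled: Drug E 47.2% vs Drug Q 56.7%; Drug Q is higher overall.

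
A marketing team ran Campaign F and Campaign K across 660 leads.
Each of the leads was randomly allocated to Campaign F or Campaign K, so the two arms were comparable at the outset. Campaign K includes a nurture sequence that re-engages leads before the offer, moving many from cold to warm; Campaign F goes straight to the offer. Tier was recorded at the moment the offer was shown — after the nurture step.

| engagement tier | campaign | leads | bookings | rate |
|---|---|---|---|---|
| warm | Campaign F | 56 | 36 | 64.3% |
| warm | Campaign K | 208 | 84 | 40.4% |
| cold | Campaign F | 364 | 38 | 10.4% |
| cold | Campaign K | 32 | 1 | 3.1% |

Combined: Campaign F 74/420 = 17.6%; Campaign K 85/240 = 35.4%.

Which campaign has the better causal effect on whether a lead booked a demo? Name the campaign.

Campaign K

Engagement tier here is a post-treatment variable shaped by the campaign; conditioning on it would introduce bias rather than remove it. The overall comparison is the causal one.
Pooled: Campaign F 17.6% vs Campaign K 35.4%; Campaign K is higher overall.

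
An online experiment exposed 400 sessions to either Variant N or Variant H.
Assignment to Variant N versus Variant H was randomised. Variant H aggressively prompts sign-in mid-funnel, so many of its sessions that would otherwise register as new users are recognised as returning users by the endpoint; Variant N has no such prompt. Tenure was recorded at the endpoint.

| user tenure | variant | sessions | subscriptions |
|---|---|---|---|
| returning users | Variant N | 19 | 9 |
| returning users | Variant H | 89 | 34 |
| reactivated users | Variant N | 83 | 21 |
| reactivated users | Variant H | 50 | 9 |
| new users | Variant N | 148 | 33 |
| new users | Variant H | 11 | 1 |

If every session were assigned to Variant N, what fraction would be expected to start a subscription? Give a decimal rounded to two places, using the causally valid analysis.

The distribution of user tenure is itself part of what the variant does — it is an intermediate outcome. Holding it fixed would remove that part of the effect; the total effect is the pooled difference.
So P(outcome | do(Variant N)) is just the pooled rate for Variant N: 63/250 = 0.252.

0.25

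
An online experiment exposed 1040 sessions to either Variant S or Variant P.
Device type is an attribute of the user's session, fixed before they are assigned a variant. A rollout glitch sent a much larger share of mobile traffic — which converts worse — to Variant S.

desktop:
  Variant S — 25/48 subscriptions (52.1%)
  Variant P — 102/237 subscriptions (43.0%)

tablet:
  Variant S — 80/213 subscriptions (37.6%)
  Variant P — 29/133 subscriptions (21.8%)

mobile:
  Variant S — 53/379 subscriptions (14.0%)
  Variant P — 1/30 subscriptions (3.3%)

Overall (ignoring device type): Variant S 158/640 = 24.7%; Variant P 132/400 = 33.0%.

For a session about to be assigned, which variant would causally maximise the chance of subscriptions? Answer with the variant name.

Variant S

Here device type is a common cause — it drives both which variant a case falls under and the outcome. The crude comparison mixes populations; the stratum-specific rates are the causally relevant ones.
Within each level — desktop: 52.1% vs 43.0%; tablet: 37.6% vs 21.8%; mobile: 14.0% vs 3.3% — Variant S is higher every time.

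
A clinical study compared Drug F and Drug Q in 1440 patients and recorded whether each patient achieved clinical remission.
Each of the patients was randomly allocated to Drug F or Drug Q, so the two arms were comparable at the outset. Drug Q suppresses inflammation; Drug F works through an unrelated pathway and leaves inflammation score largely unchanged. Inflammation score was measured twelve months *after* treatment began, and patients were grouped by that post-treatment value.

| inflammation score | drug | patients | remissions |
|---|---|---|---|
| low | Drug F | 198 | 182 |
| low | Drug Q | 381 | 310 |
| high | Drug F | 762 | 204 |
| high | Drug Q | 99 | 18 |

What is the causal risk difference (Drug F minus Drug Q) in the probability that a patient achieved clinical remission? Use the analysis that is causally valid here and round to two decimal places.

Inflammation score here is a post-treatment variable shaped by the drug; conditioning on it would introduce bias rather than remove it. The overall comparison is the causal one.
The causal difference is the pooled difference: 0.402 − 0.683 = -0.281.

-0.28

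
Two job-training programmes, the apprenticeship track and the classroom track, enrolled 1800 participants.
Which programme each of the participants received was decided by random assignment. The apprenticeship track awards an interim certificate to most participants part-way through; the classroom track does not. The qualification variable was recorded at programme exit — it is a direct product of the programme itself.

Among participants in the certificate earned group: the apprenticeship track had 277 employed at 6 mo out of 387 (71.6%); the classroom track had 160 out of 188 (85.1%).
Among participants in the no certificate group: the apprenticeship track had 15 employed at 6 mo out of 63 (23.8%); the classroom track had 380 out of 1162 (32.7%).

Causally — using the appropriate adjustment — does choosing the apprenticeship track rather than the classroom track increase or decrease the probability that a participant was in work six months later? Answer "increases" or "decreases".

Qualification attained during the programme lies on the pathway programme → qualification attained during the programme → outcome, so adjusting for it blocks the indirect effect. For the total causal effect of programme, use the unadjusted pooled rates.
Pooled: the apprenticeship track 64.9% vs the classroom track 40.0%; the apprenticeship track is higher overall.

increases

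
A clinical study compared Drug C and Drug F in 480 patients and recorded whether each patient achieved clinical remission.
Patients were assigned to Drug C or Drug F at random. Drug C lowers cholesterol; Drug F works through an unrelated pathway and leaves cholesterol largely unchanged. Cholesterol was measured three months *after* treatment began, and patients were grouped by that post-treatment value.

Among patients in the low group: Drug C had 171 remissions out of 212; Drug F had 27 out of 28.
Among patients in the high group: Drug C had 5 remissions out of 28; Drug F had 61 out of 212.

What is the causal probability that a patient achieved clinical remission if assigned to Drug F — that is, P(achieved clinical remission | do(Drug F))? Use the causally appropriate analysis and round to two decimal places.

Cholesterol is recorded after the drug and is itself shifted by it — it sits on the causal path from drug to outcome. Conditioning on a mediator would strip out part of the effect we want; the pooled comparison gives the total causal effect.
So P(outcome | do(Drug F)) is just the pooled rate for Drug F: 88/240 = 0.367.

0.37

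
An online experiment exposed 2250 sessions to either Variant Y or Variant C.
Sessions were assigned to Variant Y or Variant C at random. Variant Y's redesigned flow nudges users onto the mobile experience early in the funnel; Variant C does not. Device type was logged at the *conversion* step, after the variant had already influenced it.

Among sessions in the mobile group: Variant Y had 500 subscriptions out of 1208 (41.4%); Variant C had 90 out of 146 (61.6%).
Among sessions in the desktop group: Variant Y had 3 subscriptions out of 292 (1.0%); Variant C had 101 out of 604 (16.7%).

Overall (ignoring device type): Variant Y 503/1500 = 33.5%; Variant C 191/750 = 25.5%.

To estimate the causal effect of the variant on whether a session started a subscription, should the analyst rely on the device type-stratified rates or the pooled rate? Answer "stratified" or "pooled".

Because the variant influences device type, device type is a post-treatment mediator, not a confounder. Stratifying on it would bias the estimate; the causal effect is the crude pooled difference.
Pooled: Variant Y 33.5% vs Variant C 25.5%; Variant Y is higher overall.

pooled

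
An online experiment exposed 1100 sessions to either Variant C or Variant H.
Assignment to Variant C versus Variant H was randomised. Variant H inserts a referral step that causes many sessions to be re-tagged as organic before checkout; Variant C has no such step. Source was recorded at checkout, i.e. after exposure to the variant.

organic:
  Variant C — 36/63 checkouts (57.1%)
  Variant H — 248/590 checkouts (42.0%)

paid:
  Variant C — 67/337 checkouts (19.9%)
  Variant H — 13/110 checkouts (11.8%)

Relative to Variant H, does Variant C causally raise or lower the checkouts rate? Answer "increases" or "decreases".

decreases

The stratified and pooled comparisons disagree (Variant C wins within each traffic source; Variant H wins overall), so the answer turns on the causal role of traffic source.
Because the variant influences traffic source, traffic source is a post-treatment mediator, not a confounder. Stratifying on it would bias the estimate; the causal effect is the crude pooled difference.
Pooled: Variant C 25.8% vs Variant H 37.3%; Variant H is higher overall.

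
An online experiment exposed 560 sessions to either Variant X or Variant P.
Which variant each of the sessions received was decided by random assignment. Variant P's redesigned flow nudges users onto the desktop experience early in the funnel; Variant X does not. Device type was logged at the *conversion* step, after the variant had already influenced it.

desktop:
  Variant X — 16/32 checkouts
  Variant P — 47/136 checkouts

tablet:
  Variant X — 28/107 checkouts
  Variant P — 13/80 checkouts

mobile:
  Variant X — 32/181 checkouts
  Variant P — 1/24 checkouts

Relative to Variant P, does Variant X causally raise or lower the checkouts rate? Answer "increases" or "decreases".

The device type-specific comparison favours Variant X throughout, but the pooled figures favour Variant P. The question is whether to condition on device type.
Device type is recorded after the variant and is itself shifted by it — it sits on the causal path from variant to outcome. Conditioning on a mediator would strip out part of the effect we want; the pooled comparison gives the total causal effect.
Pooled: Variant X 23.8% vs Variant P 25.4%; Variant P is higher overall.

decreases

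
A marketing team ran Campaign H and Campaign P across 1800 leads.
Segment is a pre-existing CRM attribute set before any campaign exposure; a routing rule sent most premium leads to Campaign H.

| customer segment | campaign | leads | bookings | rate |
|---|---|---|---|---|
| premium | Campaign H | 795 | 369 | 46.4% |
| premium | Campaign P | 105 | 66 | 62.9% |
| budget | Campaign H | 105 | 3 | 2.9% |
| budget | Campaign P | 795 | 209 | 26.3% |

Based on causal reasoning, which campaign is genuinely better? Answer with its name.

Campaign P is higher inside every customer segment stratum but Campaign H is higher in aggregate. Whether to stratify depends on how customer segment relates to the campaign.
Here customer segment is a common cause — it drives both which campaign a case falls under and the outcome. The crude comparison mixes populations; the stratum-specific rates are the causally relevant ones.
Within each level — premium: 46.4% vs 62.9%; budget: 2.9% vs 26.3% — Campaign P is higher every time.

Campaign P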